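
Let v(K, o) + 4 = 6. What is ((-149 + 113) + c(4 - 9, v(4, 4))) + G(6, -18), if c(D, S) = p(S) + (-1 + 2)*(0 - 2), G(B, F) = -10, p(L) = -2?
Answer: -50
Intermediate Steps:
v(K, o) = 2 (v(K, o) = -4 + 6 = 2)
c(D, S) = -4 (c(D, S) = -2 + (-1 + 2)*(0 - 2) = -2 + 1*(-2) = -2 - 2 = -4)
((-149 + 113) + c(4 - 9, v(4, 4))) + G(6, -18) = ((-149 + 113) - 4) - 10 = (-36 - 4) - 10 = -40 - 10 = -50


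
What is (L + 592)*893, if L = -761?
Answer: -150917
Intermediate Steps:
(L + 592)*893 = (-761 + 592)*893 = -169*893 = -150917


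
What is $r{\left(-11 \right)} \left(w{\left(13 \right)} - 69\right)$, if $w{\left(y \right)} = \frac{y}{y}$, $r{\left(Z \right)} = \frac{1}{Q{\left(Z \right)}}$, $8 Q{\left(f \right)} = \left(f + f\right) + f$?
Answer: $\frac{544}{33} \approx 16.485$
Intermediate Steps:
$Q{\left(f \right)} = \frac{3 f}{8}$ ($Q{\left(f \right)} = \frac{\left(f + f\right) + f}{8} = \frac{2 f + f}{8} = \frac{3 f}{8}$)
$r{\left(Z \right)} = \frac{8}{3 Z}$ ($r{\left(Z \right)} = \frac{1}{\frac{3}{8} Z} = \frac{8}{3 Z}$)
$w{\left(y \right)} = 1$
$r{\left(-11 \right)} \left(w{\left(13 \right)} - 69\right) = \frac{8}{3 \left(-11\right)} \left(1 - 69\right) = \frac{8}{3} \left(- \frac{1}{11}\right) \left(-68\right) = \left(- \frac{8}{33}\right) \left(-68\right) = \frac{544}{33}$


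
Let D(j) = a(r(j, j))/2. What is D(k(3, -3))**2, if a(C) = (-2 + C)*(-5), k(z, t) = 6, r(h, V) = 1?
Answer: 25/4 ≈ 6.2500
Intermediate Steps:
a(C) = 10 - 5*C
D(j) = 5/2 (D(j) = (10 - 5*1)/2 = (10 - 5)*(1/2) = 5*(1/2) = 5/2)
D(k(3, -3))**2 = (5/2)**2 = 25/4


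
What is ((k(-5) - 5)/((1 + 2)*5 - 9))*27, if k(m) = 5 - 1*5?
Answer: -45/2 ≈ -22.500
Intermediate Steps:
k(m) = 0 (k(m) = 5 - 5 = 0)
((k(-5) - 5)/((1 + 2)*5 - 9))*27 = ((0 - 5)/((1 + 2)*5 - 9))*27 = -5/(3*5 - 9)*27 = -5/(15 - 9)*27 = -5/6*27 = -5*⅙*27 = -⅚*27 = -45/2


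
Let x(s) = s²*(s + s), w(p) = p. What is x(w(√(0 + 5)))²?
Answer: 500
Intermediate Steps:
x(s) = 2*s³ (x(s) = s²*(2*s) = 2*s³)
x(w(√(0 + 5)))² = (2*(√(0 + 5))³)² = (2*(√5)³)² = (2*(5*√5))² = (10*√5)² = 500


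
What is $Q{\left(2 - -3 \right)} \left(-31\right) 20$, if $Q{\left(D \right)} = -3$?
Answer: $1860$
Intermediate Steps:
$Q{\left(2 - -3 \right)} \left(-31\right) 20 = \left(-3\right) \left(-31\right) 20 = 93 \cdot 20 = 1860$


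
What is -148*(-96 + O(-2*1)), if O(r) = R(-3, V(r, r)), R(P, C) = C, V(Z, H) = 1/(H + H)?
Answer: 14245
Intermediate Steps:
V(Z, H) = 1/(2*H)
O(r) = 1/(2*r)
-148*(-96 + O(-2*1)) = -148*(-96 + 1/(2*((-2*1)))) = -148*(-96 + (½)/(-2)) = -148*(-96 + (½)*(-½)) = -148*(-96 - ¼) = -148*(-385/4) = 14245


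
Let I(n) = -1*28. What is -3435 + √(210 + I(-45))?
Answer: -3435 + √182 ≈ -3421.5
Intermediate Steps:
I(n) = -28
-3435 + √(210 + I(-45)) = -3435 + √(210 - 28) = -3435 + √182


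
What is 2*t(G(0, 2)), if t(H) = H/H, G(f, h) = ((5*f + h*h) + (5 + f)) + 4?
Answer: 2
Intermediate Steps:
G(f, h) = 9 + h² + 6*f (G(f, h) = ((5*f + h²) + (5 + f)) + 4 = ((h² + 5*f) + (5 + f)) + 4 = (5 + h² + 6*f) + 4 = 9 + h² + 6*f)
t(H) = 1
2*t(G(0, 2)) = 2*1 = 2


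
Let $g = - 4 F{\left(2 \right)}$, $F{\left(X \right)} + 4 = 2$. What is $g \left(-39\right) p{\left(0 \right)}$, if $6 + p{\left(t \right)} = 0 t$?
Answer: $1872$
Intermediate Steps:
$F{\left(X \right)} = -2$ ($F{\left(X \right)} = -4 + 2 = -2$)
$p{\left(t \right)} = -6$ ($p{\left(t \right)} = -6 + 0 t = -6 + 0 = -6$)
$g = 8$ ($g = \left(-4\right) \left(-2\right) = 8$)
$g \left(-39\right) p{\left(0 \right)} = 8 \left(-39\right) \left(-6\right) = \left(-312\right) \left(-6\right) = 1872$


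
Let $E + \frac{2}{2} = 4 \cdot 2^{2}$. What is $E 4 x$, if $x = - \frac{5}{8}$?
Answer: $- \frac{75}{2} \approx -37.5$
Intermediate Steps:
$x = - \frac{5}{8}$ ($x = \left(-5\right) \frac{1}{8} = - \frac{5}{8} \approx -0.625$)
$E = 15$ ($E = -1 + 4 \cdot 2^{2} = -1 + 4 \cdot 4 = -1 + 16 = 15$)
$E 4 x = 15 \cdot 4 \left(- \frac{5}{8}\right) = 60 \left(- \frac{5}{8}\right) = - \frac{75}{2}$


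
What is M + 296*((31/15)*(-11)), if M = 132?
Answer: -98956/15 ≈ -6597.1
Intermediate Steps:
M + 296*((31/15)*(-11)) = 132 + 296*((31/15)*(-11)) = 132 + 296*(-341/15) = 132 - 100936/15 = -98956/15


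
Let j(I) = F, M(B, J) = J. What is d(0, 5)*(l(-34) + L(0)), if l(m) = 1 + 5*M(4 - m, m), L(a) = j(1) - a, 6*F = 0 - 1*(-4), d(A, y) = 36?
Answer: -6060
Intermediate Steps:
F = ⅔ (F = (0 - 1*(-4))/6 = (0 + 4)/6 = (⅙)*4 = ⅔ ≈ 0.66667)
j(I) = ⅔
L(a) = ⅔ - a
l(m) = 1 + 5*m
d(0, 5)*(l(-34) + L(0)) = 36*((1 + 5*(-34)) + (⅔ - 1*0)) = 36*((1 - 170) + (⅔ + 0)) = 36*(-169 + ⅔) = 36*(-505/3) = -6060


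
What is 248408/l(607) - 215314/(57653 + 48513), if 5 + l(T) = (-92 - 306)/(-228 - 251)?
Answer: -6316424843885/106006751 ≈ -59585.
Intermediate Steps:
l(T) = -1997/479 (l(T) = -5 + (-92 - 306)/(-228 - 251) = -5 - 398/(-479) = -5 - 398*(-1/479) = -5 + 398/479 = -1997/479)
248408/l(607) - 215314/(57653 + 48513) = 248408/(-1997/479) - 215314/(57653 + 48513) = 248408*(-479/1997) - 215314/106166 = -118987432/1997 - 215314*1/106166 = -118987432/1997 - 107657/53083 = -6316424843885/106006751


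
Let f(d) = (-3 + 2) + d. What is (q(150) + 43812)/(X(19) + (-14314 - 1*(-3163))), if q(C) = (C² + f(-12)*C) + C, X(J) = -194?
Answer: -64512/11345 ≈ -5.6864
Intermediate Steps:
f(d) = -1 + d
q(C) = C² - 12*C (q(C) = (C² + (-1 - 12)*C) + C = (C² - 13*C) + C = C² - 12*C)
(q(150) + 43812)/(X(19) + (-14314 - 1*(-3163))) = (150*(-12 + 150) + 43812)/(-194 + (-14314 - 1*(-3163))) = (150*138 + 43812)/(-194 + (-14314 + 3163)) = (20700 + 43812)/(-194 - 11151) = 64512/(-11345) = 64512*(-1/11345) = -64512/11345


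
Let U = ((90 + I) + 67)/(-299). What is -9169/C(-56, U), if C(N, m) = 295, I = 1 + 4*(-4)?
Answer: -9169/295 ≈ -31.081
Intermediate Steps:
I = -15 (I = 1 - 16 = -15)
U = -142/299 (U = ((90 - 15) + 67)/(-299) = (75 + 67)*(-1/299) = 142*(-1/299) = -142/299 ≈ -0.47492)
-9169/C(-56, U) = -9169/295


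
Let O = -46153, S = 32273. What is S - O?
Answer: 78426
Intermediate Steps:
S - O = 32273 - 1*(-46153) = 32273 + 46153 = 78426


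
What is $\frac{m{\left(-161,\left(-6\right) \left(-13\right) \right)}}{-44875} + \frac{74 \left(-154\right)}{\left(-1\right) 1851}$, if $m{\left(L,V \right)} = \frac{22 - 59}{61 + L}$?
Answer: $\frac{51139481513}{8306362500} \approx 6.1567$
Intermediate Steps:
$m{\left(L,V \right)} = - \frac{37}{61 + L}$
$\frac{m{\left(-161,\left(-6\right) \left(-13\right) \right)}}{-44875} + \frac{74 \left(-154\right)}{\left(-1\right) 1851} = \frac{\left(-37\right) \frac{1}{61 - 161}}{-44875} + \frac{74 \left(-154\right)}{\left(-1\right) 1851} = - \frac{37}{-100} \left(- \frac{1}{44875}\right) - \frac{11396}{-1851} = \left(-37\right) \left(- \frac{1}{100}\right) \left(- \frac{1}{44875}\right) - - \frac{11396}{1851} = \frac{37}{100} \left(- \frac{1}{44875}\right) + \frac{11396}{1851} = - \frac{37}{4487500} + \frac{11396}{1851} = \frac{51139481513}{8306362500}$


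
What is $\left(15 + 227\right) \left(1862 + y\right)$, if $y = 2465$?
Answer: $1047134$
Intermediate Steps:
$\left(15 + 227\right) \left(1862 + y\right) = \left(15 + 227\right) \left(1862 + 2465\right) = 242 \cdot 4327 = 1047134$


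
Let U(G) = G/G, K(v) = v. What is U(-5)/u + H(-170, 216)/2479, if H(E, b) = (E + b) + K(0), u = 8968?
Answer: 415007/22231672 ≈ 0.018667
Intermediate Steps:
H(E, b) = E + b (H(E, b) = (E + b) + 0 = E + b)
U(G) = 1
U(-5)/u + H(-170, 216)/2479 = 1/8968 + (-170 + 216)/2479 = 1*(1/8968) + 46*(1/2479) = 1/8968 + 46/2479 = 415007/22231672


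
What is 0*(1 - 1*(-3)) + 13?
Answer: 13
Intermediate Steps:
0*(1 - 1*(-3)) + 13 = 0*(1 + 3) + 13 = 0*4 + 13 = 0 + 13 = 13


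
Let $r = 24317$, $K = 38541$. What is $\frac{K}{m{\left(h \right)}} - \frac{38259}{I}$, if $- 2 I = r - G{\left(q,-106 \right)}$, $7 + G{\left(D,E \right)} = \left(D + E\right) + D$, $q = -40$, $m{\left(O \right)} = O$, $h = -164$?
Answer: $- \frac{155348493}{669940} \approx -231.88$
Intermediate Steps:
$G{\left(D,E \right)} = -7 + E + 2 D$ ($G{\left(D,E \right)} = -7 + \left(\left(D + E\right) + D\right) = -7 + \left(E + 2 D\right) = -7 + E + 2 D$)
$I = -12255$ ($I = - \frac{24317 - \left(-7 - 106 + 2 \left(-40\right)\right)}{2} = - \frac{24317 - \left(-7 - 106 - 80\right)}{2} = - \frac{24317 - -193}{2} = - \frac{24317 + 193}{2} = \left(- \frac{1}{2}\right) 24510 = -12255$)
$\frac{K}{m{\left(h \right)}} - \frac{38259}{I} = \frac{38541}{-164} - \frac{38259}{-12255} = 38541 \left(- \frac{1}{164}\right) - - \frac{12753}{4085} = - \frac{38541}{164} + \frac{12753}{4085} = - \frac{155348493}{669940}$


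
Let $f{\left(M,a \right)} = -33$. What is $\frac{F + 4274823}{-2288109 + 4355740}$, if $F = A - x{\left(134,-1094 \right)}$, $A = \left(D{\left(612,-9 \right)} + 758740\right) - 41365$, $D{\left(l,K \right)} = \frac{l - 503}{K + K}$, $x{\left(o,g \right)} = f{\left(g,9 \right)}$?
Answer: $\frac{89860049}{37217358} \approx 2.4145$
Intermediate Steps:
$x{\left(o,g \right)} = -33$
$D{\left(l,K \right)} = \frac{-503 + l}{2 K}$
$A = \frac{12912641}{18}$ ($A = \left(\frac{-503 + 612}{2 \left(-9\right)} + 758740\right) - 41365 = \left(\frac{1}{2} \left(- \frac{1}{9}\right) 109 + 758740\right) - 41365 = \left(- \frac{109}{18} + 758740\right) - 41365 = \frac{13657211}{18} - 41365 = \frac{12912641}{18} \approx 7.1737 \cdot 10^{5}$)
$F = \frac{12913235}{18}$ ($F = \frac{12912641}{18} - -33 = \frac{12912641}{18} + 33 = \frac{12913235}{18} \approx 7.174 \cdot 10^{5}$)
$\frac{F + 4274823}{-2288109 + 4355740} = \frac{\frac{12913235}{18} + 4274823}{-2288109 + 4355740} = \frac{89860049}{18 \cdot 2067631} = \frac{89860049}{18} \cdot \frac{1}{2067631} = \frac{89860049}{37217358}$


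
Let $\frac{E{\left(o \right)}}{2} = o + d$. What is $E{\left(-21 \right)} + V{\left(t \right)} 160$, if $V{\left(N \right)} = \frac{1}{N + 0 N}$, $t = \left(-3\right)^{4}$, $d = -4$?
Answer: $- \frac{3890}{81} \approx -48.025$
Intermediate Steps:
$t = 81$
$E{\left(o \right)} = -8 + 2 o$ ($E{\left(o \right)} = 2 \left(o - 4\right) = 2 \left(-4 + o\right) = -8 + 2 o$)
$V{\left(N \right)} = \frac{1}{N}$ ($V{\left(N \right)} = \frac{1}{N + 0} = \frac{1}{N}$)
$E{\left(-21 \right)} + V{\left(t \right)} 160 = \left(-8 + 2 \left(-21\right)\right) + \frac{1}{81} \cdot 160 = \left(-8 - 42\right) + \frac{1}{81} \cdot 160 = -50 + \frac{160}{81} = - \frac{3890}{81}$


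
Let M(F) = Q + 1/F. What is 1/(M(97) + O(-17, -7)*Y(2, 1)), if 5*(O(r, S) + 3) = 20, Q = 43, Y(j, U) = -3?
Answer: 97/3881 ≈ 0.024994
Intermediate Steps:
O(r, S) = 1 (O(r, S) = -3 + (⅕)*20 = -3 + 4 = 1)
M(F) = 43 + 1/F
1/(M(97) + O(-17, -7)*Y(2, 1)) = 1/((43 + 1/97) + 1*(-3)) = 1/((43 + 1/97) - 3) = 1/(4172/97 - 3) = 1/(3881/97) = 97/3881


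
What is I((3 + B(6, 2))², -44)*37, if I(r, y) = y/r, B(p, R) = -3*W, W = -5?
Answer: -407/81 ≈ -5.0247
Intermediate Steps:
B(p, R) = 15 (B(p, R) = -3*(-5) = 15)
I((3 + B(6, 2))², -44)*37 = -44/(3 + 15)²*37 = -44/(18²)*37 = -44/324*37 = -44*1/324*37 = -11/81*37 = -407/81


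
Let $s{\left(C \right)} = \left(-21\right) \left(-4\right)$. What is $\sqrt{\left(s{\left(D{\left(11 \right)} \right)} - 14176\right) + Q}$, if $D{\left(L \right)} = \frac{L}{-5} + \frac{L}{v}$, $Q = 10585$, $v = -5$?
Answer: $i \sqrt{3507} \approx 59.22 i$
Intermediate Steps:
$D{\left(L \right)} = - \frac{2 L}{5}$ ($D{\left(L \right)} = \frac{L}{-5} + \frac{L}{-5} = L \left(- \frac{1}{5}\right) + L \left(- \frac{1}{5}\right) = - \frac{L}{5} - \frac{L}{5} = - \frac{2 L}{5}$)
$s{\left(C \right)} = 84$
$\sqrt{\left(s{\left(D{\left(11 \right)} \right)} - 14176\right) + Q} = \sqrt{\left(84 - 14176\right) + 10585} = \sqrt{-14092 + 10585} = \sqrt{-3507} = i \sqrt{3507}$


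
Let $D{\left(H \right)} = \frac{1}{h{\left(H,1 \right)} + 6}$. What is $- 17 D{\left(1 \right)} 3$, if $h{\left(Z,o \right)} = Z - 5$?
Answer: $- \frac{51}{2} \approx -25.5$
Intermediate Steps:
$h{\left(Z,o \right)} = -5 + Z$ ($h{\left(Z,o \right)} = Z - 5 = -5 + Z$)
$D{\left(H \right)} = \frac{1}{1 + H}$ ($D{\left(H \right)} = \frac{1}{\left(-5 + H\right) + 6} = \frac{1}{1 + H}$)
$- 17 D{\left(1 \right)} 3 = - \frac{17}{1 + 1} \cdot 3 = - \frac{17}{2} \cdot 3 = \left(-17\right) \frac{1}{2} \cdot 3 = \left(- \frac{17}{2}\right) 3 = - \frac{51}{2}$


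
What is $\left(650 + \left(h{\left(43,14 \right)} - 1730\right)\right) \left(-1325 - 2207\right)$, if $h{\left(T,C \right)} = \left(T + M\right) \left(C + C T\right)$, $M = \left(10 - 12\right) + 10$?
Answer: $-107146752$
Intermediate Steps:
$M = 8$ ($M = -2 + 10 = 8$)
$h{\left(T,C \right)} = \left(8 + T\right) \left(C + C T\right)$ ($h{\left(T,C \right)} = \left(T + 8\right) \left(C + C T\right) = \left(8 + T\right) \left(C + C T\right)$)
$\left(650 + \left(h{\left(43,14 \right)} - 1730\right)\right) \left(-1325 - 2207\right) = \left(650 + \left(14 \left(8 + 43^{2} + 9 \cdot 43\right) - 1730\right)\right) \left(-1325 - 2207\right) = \left(650 - \left(1730 - 14 \left(8 + 1849 + 387\right)\right)\right) \left(-3532\right) = \left(650 + \left(14 \cdot 2244 - 1730\right)\right) \left(-3532\right) = \left(650 + \left(31416 - 1730\right)\right) \left(-3532\right) = \left(650 + 29686\right) \left(-3532\right) = 30336 \left(-3532\right) = -107146752$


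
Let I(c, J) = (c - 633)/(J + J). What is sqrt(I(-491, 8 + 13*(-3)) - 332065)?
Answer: 3*I*sqrt(35455227)/31 ≈ 576.24*I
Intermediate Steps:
I(c, J) = (-633 + c)/(2*J) (I(c, J) = (-633 + c)/((2*J)) = (-633 + c)*(1/(2*J)) = (-633 + c)/(2*J))
sqrt(I(-491, 8 + 13*(-3)) - 332065) = sqrt((-633 - 491)/(2*(8 + 13*(-3))) - 332065) = sqrt((1/2)*(-1124)/(8 - 39) - 332065) = sqrt((1/2)*(-1124)/(-31) - 332065) = sqrt((1/2)*(-1/31)*(-1124) - 332065) = sqrt(562/31 - 332065) = sqrt(-10293453/31) = 3*I*sqrt(35455227)/31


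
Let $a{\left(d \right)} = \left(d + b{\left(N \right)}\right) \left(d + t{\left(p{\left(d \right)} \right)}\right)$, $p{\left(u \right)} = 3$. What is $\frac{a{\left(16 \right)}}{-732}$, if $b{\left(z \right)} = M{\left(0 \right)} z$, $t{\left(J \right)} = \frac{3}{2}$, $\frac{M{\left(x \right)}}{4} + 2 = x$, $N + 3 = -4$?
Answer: $- \frac{105}{61} \approx -1.7213$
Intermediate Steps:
$N = -7$ ($N = -3 - 4 = -7$)
$M{\left(x \right)} = -8 + 4 x$
$t{\left(J \right)} = \frac{3}{2}$ ($t{\left(J \right)} = 3 \cdot \frac{1}{2} = \frac{3}{2}$)
$b{\left(z \right)} = - 8 z$ ($b{\left(z \right)} = \left(-8 + 4 \cdot 0\right) z = \left(-8 + 0\right) z = - 8 z$)
$a{\left(d \right)} = \left(56 + d\right) \left(\frac{3}{2} + d\right)$ ($a{\left(d \right)} = \left(d - -56\right) \left(d + \frac{3}{2}\right) = \left(d + 56\right) \left(\frac{3}{2} + d\right) = \left(56 + d\right) \left(\frac{3}{2} + d\right)$)
$\frac{a{\left(16 \right)}}{-732} = \frac{84 + 16^{2} + \frac{115}{2} \cdot 16}{-732} = \left(84 + 256 + 920\right) \left(- \frac{1}{732}\right) = 1260 \left(- \frac{1}{732}\right) = - \frac{105}{61}$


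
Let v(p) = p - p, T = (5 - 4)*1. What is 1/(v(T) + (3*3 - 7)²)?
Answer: ¼ ≈ 0.25000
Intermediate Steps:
T = 1 (T = 1*1 = 1)
v(p) = 0
1/(v(T) + (3*3 - 7)²) = 1/(0 + (3*3 - 7)²) = 1/(0 + (9 - 7)²) = 1/(0 + 2²) = 1/(0 + 4) = 1/4 = ¼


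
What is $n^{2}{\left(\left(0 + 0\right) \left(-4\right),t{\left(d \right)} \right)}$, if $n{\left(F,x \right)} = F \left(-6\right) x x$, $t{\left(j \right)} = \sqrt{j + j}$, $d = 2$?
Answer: $0$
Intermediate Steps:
$t{\left(j \right)} = \sqrt{2} \sqrt{j}$ ($t{\left(j \right)} = \sqrt{2 j} = \sqrt{2} \sqrt{j}$)
$n{\left(F,x \right)} = - 6 F x^{2}$ ($n{\left(F,x \right)} = - 6 F x x = - 6 F x^{2}$)
$n^{2}{\left(\left(0 + 0\right) \left(-4\right),t{\left(d \right)} \right)} = \left(- 6 \left(0 + 0\right) \left(-4\right) \left(\sqrt{2} \sqrt{2}\right)^{2}\right)^{2} = \left(- 6 \cdot 0 \left(-4\right) 2^{2}\right)^{2} = \left(\left(-6\right) 0 \cdot 4\right)^{2} = 0^{2} = 0$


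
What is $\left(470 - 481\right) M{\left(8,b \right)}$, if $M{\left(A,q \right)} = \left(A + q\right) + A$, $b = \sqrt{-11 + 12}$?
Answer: $-187$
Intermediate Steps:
$b = 1$ ($b = \sqrt{1} = 1$)
$M{\left(A,q \right)} = q + 2 A$
$\left(470 - 481\right) M{\left(8,b \right)} = \left(470 - 481\right) \left(1 + 2 \cdot 8\right) = - 11 \left(1 + 16\right) = \left(-11\right) 17 = -187$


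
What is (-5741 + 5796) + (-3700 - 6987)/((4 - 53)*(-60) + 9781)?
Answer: 688968/12721 ≈ 54.160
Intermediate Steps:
(-5741 + 5796) + (-3700 - 6987)/((4 - 53)*(-60) + 9781) = 55 - 10687/(-49*(-60) + 9781) = 55 - 10687/(2940 + 9781) = 55 - 10687/12721 = 688968/12721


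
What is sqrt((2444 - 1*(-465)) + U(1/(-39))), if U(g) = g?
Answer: 5*sqrt(176982)/39 ≈ 53.935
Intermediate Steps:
sqrt((2444 - 1*(-465)) + U(1/(-39))) = sqrt((2444 - 1*(-465)) + 1/(-39)) = sqrt((2444 + 465) - 1/39) = sqrt(2909 - 1/39) = sqrt(113450/39) = 5*sqrt(176982)/39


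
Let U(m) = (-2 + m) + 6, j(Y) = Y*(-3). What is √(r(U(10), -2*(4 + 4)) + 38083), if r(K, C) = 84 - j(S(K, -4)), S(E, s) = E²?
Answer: √38755 ≈ 196.86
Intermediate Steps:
j(Y) = -3*Y
U(m) = 4 + m
r(K, C) = 84 + 3*K² (r(K, C) = 84 - (-3)*K² = 84 + 3*K²)
√(r(U(10), -2*(4 + 4)) + 38083) = √((84 + 3*(4 + 10)²) + 38083) = √((84 + 3*14²) + 38083) = √((84 + 3*196) + 38083) = √((84 + 588) + 38083) = √(672 + 38083) = √38755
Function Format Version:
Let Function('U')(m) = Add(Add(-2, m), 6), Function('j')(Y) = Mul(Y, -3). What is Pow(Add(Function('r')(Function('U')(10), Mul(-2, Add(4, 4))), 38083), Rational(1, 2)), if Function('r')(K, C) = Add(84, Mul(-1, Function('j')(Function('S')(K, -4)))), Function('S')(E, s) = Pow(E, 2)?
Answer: Pow(38755, Rational(1, 2)) ≈ 196.86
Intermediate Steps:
Function('j')(Y) = Mul(-3, Y)
Function('U')(m) = Add(4, m)
Function('r')(K, C) = Add(84, Mul(3, Pow(K, 2))) (Function('r')(K, C) = Add(84, Mul(-1, Mul(-3, Pow(K, 2)))) = Add(84, Mul(3, Pow(K, 2))))
Pow(Add(Function('r')(Function('U')(10), Mul(-2, Add(4, 4))), 38083), Rational(1, 2)) = Pow(Add(Add(84, Mul(3, Pow(Add(4, 10), 2))), 38083), Rational(1, 2)) = Pow(Add(Add(84, Mul(3, Pow(14, 2))), 38083), Rational(1, 2)) = Pow(Add(Add(84, Mul(3, 196)), 38083), Rational(1, 2)) = Pow(Add(Add(84, 588), 38083), Rational(1, 2)) = Pow(Add(672, 38083), Rational(1, 2)) = Pow(38755, Rational(1, 2))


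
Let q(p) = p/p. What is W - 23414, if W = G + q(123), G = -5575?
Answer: -28988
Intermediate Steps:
q(p) = 1
W = -5574 (W = -5575 + 1 = -5574)
W - 23414 = -5574 - 23414 = -28988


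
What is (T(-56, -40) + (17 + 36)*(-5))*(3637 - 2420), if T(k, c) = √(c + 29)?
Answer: -322505 + 1217*I*√11 ≈ -3.2251e+5 + 4036.3*I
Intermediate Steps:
T(k, c) = √(29 + c)
(T(-56, -40) + (17 + 36)*(-5))*(3637 - 2420) = (√(29 - 40) + (17 + 36)*(-5))*(3637 - 2420) = (√(-11) + 53*(-5))*1217 = (I*√11 - 265)*1217 = (-265 + I*√11)*1217 = -322505 + 1217*I*√11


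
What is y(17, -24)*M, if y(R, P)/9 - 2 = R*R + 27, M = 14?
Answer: 40068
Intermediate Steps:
y(R, P) = 261 + 9*R² (y(R, P) = 18 + 9*(R*R + 27) = 18 + 9*(R² + 27) = 18 + 9*(27 + R²) = 18 + (243 + 9*R²) = 261 + 9*R²)
y(17, -24)*M = (261 + 9*17²)*14 = (261 + 9*289)*14 = (261 + 2601)*14 = 2862*14 = 40068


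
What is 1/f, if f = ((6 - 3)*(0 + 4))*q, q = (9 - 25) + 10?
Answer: -1/72 ≈ -0.013889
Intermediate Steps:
q = -6 (q = -16 + 10 = -6)
f = -72 (f = ((6 - 3)*(0 + 4))*(-6) = (3*4)*(-6) = 12*(-6) = -72)
1/f = 1/(-72) = -1/72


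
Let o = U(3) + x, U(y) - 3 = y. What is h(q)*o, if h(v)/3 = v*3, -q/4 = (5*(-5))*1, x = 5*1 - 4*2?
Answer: 2700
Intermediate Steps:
U(y) = 3 + y
x = -3 (x = 5 - 8 = -3)
q = 100 (q = -4*5*(-5) = -(-100) = -4*(-25) = 100)
o = 3 (o = (3 + 3) - 3 = 6 - 3 = 3)
h(v) = 9*v (h(v) = 3*(v*3) = 3*(3*v) = 9*v)
h(q)*o = (9*100)*3 = 900*3 = 2700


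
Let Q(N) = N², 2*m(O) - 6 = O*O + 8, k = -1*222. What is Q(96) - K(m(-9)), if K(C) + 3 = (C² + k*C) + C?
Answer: 69841/4 ≈ 17460.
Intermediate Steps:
k = -222
m(O) = 7 + O²/2 (m(O) = 3 + (O*O + 8)/2 = 3 + (O² + 8)/2 = 3 + (8 + O²)/2 = 3 + (4 + O²/2) = 7 + O²/2)
K(C) = -3 + C² - 221*C (K(C) = -3 + ((C² - 222*C) + C) = -3 + (C² - 221*C) = -3 + C² - 221*C)
Q(96) - K(m(-9)) = 96² - (-3 + (7 + (½)*(-9)²)² - 221*(7 + (½)*(-9)²)) = 9216 - (-3 + (7 + (½)*81)² - 221*(7 + (½)*81)) = 9216 - (-3 + (7 + 81/2)² - 221*(7 + 81/2)) = 9216 - (-3 + (95/2)² - 221*95/2) = 9216 - (-3 + 9025/4 - 20995/2) = 9216 - 1*(-32977/4) = 9216 + 32977/4 = 69841/4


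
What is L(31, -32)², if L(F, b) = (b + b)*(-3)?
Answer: 36864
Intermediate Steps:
L(F, b) = -6*b (L(F, b) = (2*b)*(-3) = -6*b)
L(31, -32)² = (-6*(-32))² = 192² = 36864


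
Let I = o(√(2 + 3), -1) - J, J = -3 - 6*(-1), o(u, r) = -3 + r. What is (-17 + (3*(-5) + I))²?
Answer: 1521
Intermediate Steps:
J = 3 (J = -3 - 1*(-6) = -3 + 6 = 3)
I = -7 (I = (-3 - 1) - 1*3 = -4 - 3 = -7)
(-17 + (3*(-5) + I))² = (-17 + (3*(-5) - 7))² = (-17 + (-15 - 7))² = (-17 - 22)² = (-39)² = 1521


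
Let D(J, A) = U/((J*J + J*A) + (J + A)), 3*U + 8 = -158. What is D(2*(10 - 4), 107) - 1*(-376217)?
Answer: 1746022931/4641 ≈ 3.7622e+5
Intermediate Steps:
U = -166/3 (U = -8/3 + (⅓)*(-158) = -8/3 - 158/3 = -166/3 ≈ -55.333)
D(J, A) = -166/(3*(A + J + J² + A*J)) (D(J, A) = -166/(3*((J*J + J*A) + (J + A))) = -166/(3*((J² + A*J) + (A + J))) = -166/(3*(A + J + J² + A*J)))
D(2*(10 - 4), 107) - 1*(-376217) = -166/(3*107 + 3*(2*(10 - 4)) + 3*(2*(10 - 4))² + 3*107*(2*(10 - 4))) - 1*(-376217) = -166/(321 + 3*(2*6) + 3*(2*6)² + 3*107*(2*6)) + 376217 = -166/(321 + 3*12 + 3*12² + 3*107*12) + 376217 = -166/(321 + 36 + 3*144 + 3852) + 376217 = -166/(321 + 36 + 432 + 3852) + 376217 = -166/4641 + 376217 = 1746022931/4641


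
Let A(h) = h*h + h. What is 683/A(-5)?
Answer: 683/20 ≈ 34.150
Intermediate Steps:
A(h) = h + h² (A(h) = h² + h = h + h²)
683/A(-5) = 683/((-5*(1 - 5))) = 683/((-5*(-4))) = 683/20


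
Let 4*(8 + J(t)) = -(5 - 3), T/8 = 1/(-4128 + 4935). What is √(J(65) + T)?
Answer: I*√22116642/1614 ≈ 2.9138*I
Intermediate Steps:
T = 8/807 (T = 8/(-4128 + 4935) = 8/807 ≈ 0.0099133)
J(t) = -17/2 (J(t) = -8 + (-(5 - 3))/4 = -8 + (-1*2)/4 = -8 + (¼)*(-2) = -8 - ½ = -17/2)
√(J(65) + T) = √(-17/2 + 8/807) = √(-13703/1614) = I*√22116642/1614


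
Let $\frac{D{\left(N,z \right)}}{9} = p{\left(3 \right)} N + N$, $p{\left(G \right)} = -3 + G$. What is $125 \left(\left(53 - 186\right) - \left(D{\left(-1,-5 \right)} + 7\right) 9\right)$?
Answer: $-14375$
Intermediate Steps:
$D{\left(N,z \right)} = 9 N$ ($D{\left(N,z \right)} = 9 \left(\left(-3 + 3\right) N + N\right) = 9 \left(0 N + N\right) = 9 \left(0 + N\right) = 9 N$)
$125 \left(\left(53 - 186\right) - \left(D{\left(-1,-5 \right)} + 7\right) 9\right) = 125 \left(\left(53 - 186\right) - \left(9 \left(-1\right) + 7\right) 9\right) = 125 \left(-133 - \left(-9 + 7\right) 9\right) = 125 \left(-133 - \left(-2\right) 9\right) = 125 \left(-133 - -18\right) = 125 \left(-133 + 18\right) = 125 \left(-115\right) = -14375$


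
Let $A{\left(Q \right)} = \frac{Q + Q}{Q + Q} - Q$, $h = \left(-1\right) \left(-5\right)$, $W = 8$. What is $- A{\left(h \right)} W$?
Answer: $32$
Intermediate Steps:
$h = 5$
$A{\left(Q \right)} = 1 - Q$ ($A{\left(Q \right)} = \frac{2 Q}{2 Q} - Q = 2 Q \frac{1}{2 Q} - Q = 1 - Q$)
$- A{\left(h \right)} W = - (1 - 5) 8 = \left(-1\right) \left(-4\right) 8 = 4 \cdot 8 = 32$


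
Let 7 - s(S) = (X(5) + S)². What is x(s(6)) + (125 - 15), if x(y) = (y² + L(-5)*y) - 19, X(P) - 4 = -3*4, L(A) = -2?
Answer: 94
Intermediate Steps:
X(P) = -8 (X(P) = 4 - 3*4 = 4 - 12 = -8)
s(S) = 7 - (-8 + S)²
x(y) = -19 + y² - 2*y (x(y) = (y² - 2*y) - 19 = -19 + y² - 2*y)
x(s(6)) + (125 - 15) = (-19 + (7 - (-8 + 6)²)² - 2*(7 - (-8 + 6)²)) + (125 - 15) = (-19 + (7 - 1*(-2)²)² - 2*(7 - 1*(-2)²)) + 110 = (-19 + (7 - 1*4)² - 2*(7 - 1*4)) + 110 = (-19 + (7 - 4)² - 2*(7 - 4)) + 110 = (-19 + 3² - 2*3) + 110 = (-19 + 9 - 6) + 110 = -16 + 110 = 94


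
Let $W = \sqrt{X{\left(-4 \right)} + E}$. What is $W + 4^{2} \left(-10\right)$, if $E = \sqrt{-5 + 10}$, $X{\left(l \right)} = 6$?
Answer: $-160 + \sqrt{6 + \sqrt{5}} \approx -157.13$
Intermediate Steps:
$E = \sqrt{5} \approx 2.2361$
$W = \sqrt{6 + \sqrt{5}} \approx 2.8699$
$W + 4^{2} \left(-10\right) = \sqrt{6 + \sqrt{5}} + 4^{2} \left(-10\right) = \sqrt{6 + \sqrt{5}} + 16 \left(-10\right) = \sqrt{6 + \sqrt{5}} - 160 = -160 + \sqrt{6 + \sqrt{5}}$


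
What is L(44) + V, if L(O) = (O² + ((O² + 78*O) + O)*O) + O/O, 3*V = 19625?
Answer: 739820/3 ≈ 2.4661e+5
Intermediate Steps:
V = 19625/3 (V = (⅓)*19625 = 19625/3 ≈ 6541.7)
L(O) = 1 + O² + O*(O² + 79*O) (L(O) = (O² + (O² + 79*O)*O) + 1 = (O² + O*(O² + 79*O)) + 1 = 1 + O² + O*(O² + 79*O))
L(44) + V = (1 + 44³ + 80*44²) + 19625/3 = (1 + 85184 + 80*1936) + 19625/3 = (1 + 85184 + 154880) + 19625/3 = 240065 + 19625/3 = 739820/3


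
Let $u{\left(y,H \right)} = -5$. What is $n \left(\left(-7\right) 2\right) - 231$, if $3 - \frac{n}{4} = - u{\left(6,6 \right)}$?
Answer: $-119$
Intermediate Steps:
$n = -8$ ($n = 12 - 4 \left(\left(-1\right) \left(-5\right)\right) = 12 - 20 = -8$)
$n \left(\left(-7\right) 2\right) - 231 = - 8 \left(\left(-7\right) 2\right) - 231 = \left(-8\right) \left(-14\right) - 231 = 112 - 231 = -119$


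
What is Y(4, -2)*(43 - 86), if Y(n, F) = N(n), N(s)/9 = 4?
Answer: -1548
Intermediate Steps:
N(s) = 36 (N(s) = 9*4 = 36)
Y(n, F) = 36
Y(4, -2)*(43 - 86) = 36*(43 - 86) = 36*(-43) = -1548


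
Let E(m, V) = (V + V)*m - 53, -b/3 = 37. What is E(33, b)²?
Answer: 54449641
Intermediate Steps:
b = -111 (b = -3*37 = -111)
E(m, V) = -53 + 2*V*m (E(m, V) = (2*V)*m - 53 = 2*V*m - 53 = -53 + 2*V*m)
E(33, b)² = (-53 + 2*(-111)*33)² = (-53 - 7326)² = (-7379)² = 54449641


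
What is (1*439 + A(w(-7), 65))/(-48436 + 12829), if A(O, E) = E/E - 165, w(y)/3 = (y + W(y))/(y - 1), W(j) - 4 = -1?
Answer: -25/3237 ≈ -0.0077232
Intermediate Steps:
W(j) = 3 (W(j) = 4 - 1 = 3)
w(y) = 3*(3 + y)/(-1 + y) (w(y) = 3*((y + 3)/(y - 1)) = 3*((3 + y)/(-1 + y)) = 3*(3 + y)/(-1 + y))
A(O, E) = -164 (A(O, E) = 1 - 165 = -164)
(1*439 + A(w(-7), 65))/(-48436 + 12829) = (1*439 - 164)/(-48436 + 12829) = (439 - 164)/(-35607) = 275*(-1/35607) = -25/3237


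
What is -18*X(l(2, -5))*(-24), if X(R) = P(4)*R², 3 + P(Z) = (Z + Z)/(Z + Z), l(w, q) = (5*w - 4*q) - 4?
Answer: -584064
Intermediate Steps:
l(w, q) = -4 - 4*q + 5*w (l(w, q) = (-4*q + 5*w) - 4 = -4 - 4*q + 5*w)
P(Z) = -2 (P(Z) = -3 + (Z + Z)/(Z + Z) = -3 + (2*Z)/((2*Z)) = -3 + (2*Z)*(1/(2*Z)) = -3 + 1 = -2)
X(R) = -2*R²
-18*X(l(2, -5))*(-24) = -(-36)*(-4 - 4*(-5) + 5*2)²*(-24) = -(-36)*(-4 + 20 + 10)²*(-24) = -(-36)*26²*(-24) = -(-36)*676*(-24) = -18*(-1352)*(-24) = 24336*(-24) = -584064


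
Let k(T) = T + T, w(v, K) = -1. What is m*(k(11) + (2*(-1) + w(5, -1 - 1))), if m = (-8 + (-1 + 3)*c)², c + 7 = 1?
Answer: 7600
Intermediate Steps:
c = -6 (c = -7 + 1 = -6)
k(T) = 2*T
m = 400 (m = (-8 + (-1 + 3)*(-6))² = (-8 + 2*(-6))² = (-8 - 12)² = (-20)² = 400)
m*(k(11) + (2*(-1) + w(5, -1 - 1))) = 400*(2*11 + (2*(-1) - 1)) = 400*(22 + (-2 - 1)) = 400*(22 - 3) = 400*19 = 7600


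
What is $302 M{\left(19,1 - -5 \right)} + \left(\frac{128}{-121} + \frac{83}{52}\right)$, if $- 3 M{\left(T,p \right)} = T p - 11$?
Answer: $- \frac{195708791}{18876} \approx -10368.0$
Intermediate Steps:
$M{\left(T,p \right)} = \frac{11}{3} - \frac{T p}{3}$ ($M{\left(T,p \right)} = - \frac{T p - 11}{3} = - \frac{-11 + T p}{3} = \frac{11}{3} - \frac{T p}{3}$)
$302 M{\left(19,1 - -5 \right)} + \left(\frac{128}{-121} + \frac{83}{52}\right) = 302 \left(\frac{11}{3} - \frac{19 \left(1 - -5\right)}{3}\right) + \left(\frac{128}{-121} + \frac{83}{52}\right) = 302 \left(\frac{11}{3} - \frac{19 \left(1 + 5\right)}{3}\right) + \left(128 \left(- \frac{1}{121}\right) + 83 \cdot \frac{1}{52}\right) = 302 \left(\frac{11}{3} - \frac{19}{3} \cdot 6\right) + \left(- \frac{128}{121} + \frac{83}{52}\right) = 302 \left(\frac{11}{3} - 38\right) + \frac{3387}{6292} = 302 \left(- \frac{103}{3}\right) + \frac{3387}{6292} = - \frac{31106}{3} + \frac{3387}{6292} = - \frac{195708791}{18876}$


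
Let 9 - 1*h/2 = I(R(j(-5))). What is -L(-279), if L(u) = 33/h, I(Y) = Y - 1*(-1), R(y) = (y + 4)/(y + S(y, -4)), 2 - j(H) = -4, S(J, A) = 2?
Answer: -22/9 ≈ -2.4444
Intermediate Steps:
j(H) = 6 (j(H) = 2 - 1*(-4) = 2 + 4 = 6)
R(y) = (4 + y)/(2 + y) (R(y) = (y + 4)/(y + 2) = (4 + y)/(2 + y))
I(Y) = 1 + Y (I(Y) = Y + 1 = 1 + Y)
h = 27/2 (h = 18 - 2*(1 + (4 + 6)/(2 + 6)) = 18 - 2*(1 + 10/8) = 18 - 2*(1 + (⅛)*10) = 18 - 2*(1 + 5/4) = 18 - 2*9/4 = 18 - 9/2 = 27/2 ≈ 13.500)
L(u) = 22/9 (L(u) = 33/(27/2) = 33*(2/27) = 22/9)
-L(-279) = -1*22/9 = -22/9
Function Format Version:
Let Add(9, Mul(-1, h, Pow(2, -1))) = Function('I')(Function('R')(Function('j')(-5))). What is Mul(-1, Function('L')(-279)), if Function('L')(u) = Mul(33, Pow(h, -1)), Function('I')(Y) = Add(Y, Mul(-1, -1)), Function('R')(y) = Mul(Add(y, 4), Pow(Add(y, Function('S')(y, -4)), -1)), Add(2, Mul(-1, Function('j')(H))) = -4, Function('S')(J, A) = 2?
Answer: Rational(-22, 9) ≈ -2.4444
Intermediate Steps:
Function('j')(H) = 6 (Function('j')(H) = Add(2, Mul(-1, -4)) = Add(2, 4) = 6)
Function('R')(y) = Mul(Pow(Add(2, y), -1), Add(4, y)) (Function('R')(y) = Mul(Add(y, 4), Pow(Add(y, 2), -1)) = Mul(Add(4, y), Pow(Add(2, y), -1)) = Mul(Pow(Add(2, y), -1), Add(4, y)))
Function('I')(Y) = Add(1, Y) (Function('I')(Y) = Add(Y, 1) = Add(1, Y))
h = Rational(27, 2) (h = Add(18, Mul(-2, Add(1, Mul(Pow(Add(2, 6), -1), Add(4, 6))))) = Add(18, Mul(-2, Add(1, Mul(Pow(8, -1), 10)))) = Add(18, Mul(-2, Add(1, Mul(Rational(1, 8), 10)))) = Add(18, Mul(-2, Add(1, Rational(5, 4)))) = Add(18, Mul(-2, Rational(9, 4))) = Add(18, Rational(-9, 2)) = Rational(27, 2) ≈ 13.500)
Function('L')(u) = Rational(22, 9) (Function('L')(u) = Mul(33, Pow(Rational(27, 2), -1)) = Mul(33, Rational(2, 27)) = Rational(22, 9))
Mul(-1, Function('L')(-279)) = Mul(-1, Rational(22, 9)) = Rational(-22, 9)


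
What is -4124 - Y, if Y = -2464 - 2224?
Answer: 564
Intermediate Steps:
Y = -4688
-4124 - Y = -4124 - 1*(-4688) = -4124 + 4688 = 564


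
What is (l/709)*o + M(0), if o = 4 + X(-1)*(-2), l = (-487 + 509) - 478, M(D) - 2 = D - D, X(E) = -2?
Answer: -2230/709 ≈ -3.1453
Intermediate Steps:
M(D) = 2 (M(D) = 2 + (D - D) = 2 + 0 = 2)
l = -456 (l = 22 - 478 = -456)
o = 8 (o = 4 - 2*(-2) = 4 + 4 = 8)
(l/709)*o + M(0) = -456/709*8 + 2 = -3648/709 + 2 = -2230/709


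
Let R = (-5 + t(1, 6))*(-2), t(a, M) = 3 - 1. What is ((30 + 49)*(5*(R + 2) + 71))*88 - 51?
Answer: 771621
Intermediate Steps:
t(a, M) = 2
R = 6 (R = (-5 + 2)*(-2) = -3*(-2) = 6)
((30 + 49)*(5*(R + 2) + 71))*88 - 51 = ((30 + 49)*(5*(6 + 2) + 71))*88 - 51 = (79*(5*8 + 71))*88 - 51 = (79*(40 + 71))*88 - 51 = (79*111)*88 - 51 = 8769*88 - 51 = 771672 - 51 = 771621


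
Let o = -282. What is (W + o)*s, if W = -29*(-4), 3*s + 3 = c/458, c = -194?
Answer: 130144/687 ≈ 189.44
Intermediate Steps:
s = -784/687 (s = -1 + (-194/458)/3 = -1 + (-194*1/458)/3 = -1 + (⅓)*(-97/229) = -1 - 97/687 = -784/687 ≈ -1.1412)
W = 116
(W + o)*s = (116 - 282)*(-784/687) = -166*(-784/687) = 130144/687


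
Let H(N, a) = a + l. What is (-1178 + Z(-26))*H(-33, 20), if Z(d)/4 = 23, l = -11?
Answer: -9774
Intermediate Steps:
H(N, a) = -11 + a (H(N, a) = a - 11 = -11 + a)
Z(d) = 92 (Z(d) = 4*23 = 92)
(-1178 + Z(-26))*H(-33, 20) = (-1178 + 92)*(-11 + 20) = -1086*9 = -9774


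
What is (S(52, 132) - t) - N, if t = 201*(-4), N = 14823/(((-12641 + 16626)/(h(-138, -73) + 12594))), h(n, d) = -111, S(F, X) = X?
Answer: -181305549/3985 ≈ -45497.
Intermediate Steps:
N = 185035509/3985 (N = 14823/(((-12641 + 16626)/(-111 + 12594))) = 14823/((3985/12483)) = 14823/((3985*(1/12483))) = 14823/(3985/12483) = 14823*(12483/3985) = 185035509/3985 ≈ 46433.)
t = -804
(S(52, 132) - t) - N = (132 - 1*(-804)) - 1*185035509/3985 = (132 + 804) - 185035509/3985 = 936 - 185035509/3985 = -181305549/3985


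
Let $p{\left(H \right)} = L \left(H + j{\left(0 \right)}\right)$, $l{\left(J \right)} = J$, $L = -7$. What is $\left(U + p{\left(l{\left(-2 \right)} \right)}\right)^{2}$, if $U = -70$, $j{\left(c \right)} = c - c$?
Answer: $3136$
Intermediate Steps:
$j{\left(c \right)} = 0$
$p{\left(H \right)} = - 7 H$ ($p{\left(H \right)} = - 7 \left(H + 0\right) = - 7 H$)
$\left(U + p{\left(l{\left(-2 \right)} \right)}\right)^{2} = \left(-70 - -14\right)^{2} = \left(-70 + 14\right)^{2} = \left(-56\right)^{2} = 3136$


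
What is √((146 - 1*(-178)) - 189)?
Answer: 3*√15 ≈ 11.619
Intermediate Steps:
√((146 - 1*(-178)) - 189) = √((146 + 178) - 189) = √(324 - 189) = √135 = 3*√15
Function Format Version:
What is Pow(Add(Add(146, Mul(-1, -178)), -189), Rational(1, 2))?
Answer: Mul(3, Pow(15, Rational(1, 2))) ≈ 11.619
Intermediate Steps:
Pow(Add(Add(146, Mul(-1, -178)), -189), Rational(1, 2)) = Pow(Add(Add(146, 178), -189), Rational(1, 2)) = Pow(Add(324, -189), Rational(1, 2)) = Pow(135, Rational(1, 2)) = Mul(3, Pow(15, Rational(1, 2)))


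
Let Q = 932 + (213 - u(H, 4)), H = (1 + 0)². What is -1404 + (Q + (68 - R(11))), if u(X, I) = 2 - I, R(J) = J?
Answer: -200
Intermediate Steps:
H = 1 (H = 1² = 1)
Q = 1147 (Q = 932 + (213 - (2 - 1*4)) = 932 + (213 - (2 - 4)) = 932 + (213 - 1*(-2)) = 932 + (213 + 2) = 932 + 215 = 1147)
-1404 + (Q + (68 - R(11))) = -1404 + (1147 + (68 - 1*11)) = -1404 + (1147 + (68 - 11)) = -1404 + (1147 + 57) = -1404 + 1204 = -200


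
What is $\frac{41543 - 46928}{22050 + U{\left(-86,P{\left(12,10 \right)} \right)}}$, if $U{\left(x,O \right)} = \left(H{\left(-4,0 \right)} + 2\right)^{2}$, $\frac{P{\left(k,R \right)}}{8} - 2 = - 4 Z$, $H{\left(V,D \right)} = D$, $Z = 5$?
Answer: $- \frac{5385}{22054} \approx -0.24417$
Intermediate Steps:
$P{\left(k,R \right)} = -144$ ($P{\left(k,R \right)} = 16 + 8 \left(\left(-4\right) 5\right) = 16 + 8 \left(-20\right) = 16 - 160 = -144$)
$U{\left(x,O \right)} = 4$ ($U{\left(x,O \right)} = \left(0 + 2\right)^{2} = 2^{2} = 4$)
$\frac{41543 - 46928}{22050 + U{\left(-86,P{\left(12,10 \right)} \right)}} = \frac{41543 - 46928}{22050 + 4} = - \frac{5385}{22054}$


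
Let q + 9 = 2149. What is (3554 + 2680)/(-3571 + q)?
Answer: -2078/477 ≈ -4.3564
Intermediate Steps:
q = 2140 (q = -9 + 2149 = 2140)
(3554 + 2680)/(-3571 + q) = (3554 + 2680)/(-3571 + 2140) = 6234/(-1431) = 6234*(-1/1431) = -2078/477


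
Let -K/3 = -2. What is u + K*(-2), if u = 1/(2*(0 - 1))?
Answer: -25/2 ≈ -12.500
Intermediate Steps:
u = -1/2 (u = 1/(2*(-1)) = 1/(-2) = -1/2 ≈ -0.50000)
K = 6 (K = -3*(-2) = 6)
u + K*(-2) = -1/2 + 6*(-2) = -1/2 - 12 = -25/2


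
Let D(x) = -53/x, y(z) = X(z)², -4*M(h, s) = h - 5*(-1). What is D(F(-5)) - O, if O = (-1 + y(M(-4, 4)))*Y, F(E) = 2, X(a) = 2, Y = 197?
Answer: -1235/2 ≈ -617.50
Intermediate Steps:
M(h, s) = -5/4 - h/4 (M(h, s) = -(h - 5*(-1))/4 = -(h + 5)/4 = -(5 + h)/4 = -5/4 - h/4)
y(z) = 4 (y(z) = 2² = 4)
O = 591 (O = (-1 + 4)*197 = 3*197 = 591)
D(F(-5)) - O = -53/2 - 1*591 = -53*½ - 591 = -53/2 - 591 = -1235/2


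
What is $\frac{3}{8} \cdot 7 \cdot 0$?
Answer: $0$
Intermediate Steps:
$\frac{3}{8} \cdot 7 \cdot 0 = \frac{21}{8} \cdot 0 = 0$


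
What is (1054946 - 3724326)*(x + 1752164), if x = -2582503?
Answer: 2216490319820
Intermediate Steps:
(1054946 - 3724326)*(x + 1752164) = (1054946 - 3724326)*(-2582503 + 1752164) = -2669380*(-830339) = 2216490319820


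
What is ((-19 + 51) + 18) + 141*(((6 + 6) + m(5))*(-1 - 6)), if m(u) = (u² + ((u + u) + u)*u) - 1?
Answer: -109507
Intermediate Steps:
m(u) = -1 + 4*u² (m(u) = (u² + (2*u + u)*u) - 1 = (u² + (3*u)*u) - 1 = (u² + 3*u²) - 1 = 4*u² - 1 = -1 + 4*u²)
((-19 + 51) + 18) + 141*(((6 + 6) + m(5))*(-1 - 6)) = ((-19 + 51) + 18) + 141*(((6 + 6) + (-1 + 4*5²))*(-1 - 6)) = (32 + 18) + 141*((12 + (-1 + 4*25))*(-7)) = 50 + 141*((12 + (-1 + 100))*(-7)) = 50 + 141*((12 + 99)*(-7)) = 50 + 141*(111*(-7)) = 50 + 141*(-777) = 50 - 109557 = -109507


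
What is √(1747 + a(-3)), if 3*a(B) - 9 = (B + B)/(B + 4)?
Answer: 2*√437 ≈ 41.809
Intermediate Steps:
a(B) = 3 + 2*B/(3*(4 + B)) (a(B) = 3 + ((B + B)/(B + 4))/3 = 3 + ((2*B)/(4 + B))/3 = 3 + (2*B/(4 + B))/3 = 3 + 2*B/(3*(4 + B)))
√(1747 + a(-3)) = √(1747 + (36 + 11*(-3))/(3*(4 - 3))) = √(1747 + (⅓)*(36 - 33)/1) = √(1747 + (⅓)*1*3) = √(1747 + 1) = √1748 = 2*√437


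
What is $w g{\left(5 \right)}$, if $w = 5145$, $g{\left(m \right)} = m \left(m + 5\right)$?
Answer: $257250$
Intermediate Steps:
$g{\left(m \right)} = m \left(5 + m\right)$
$w g{\left(5 \right)} = 5145 \cdot 5 \left(5 + 5\right) = 5145 \cdot 5 \cdot 10 = 5145 \cdot 50 = 257250$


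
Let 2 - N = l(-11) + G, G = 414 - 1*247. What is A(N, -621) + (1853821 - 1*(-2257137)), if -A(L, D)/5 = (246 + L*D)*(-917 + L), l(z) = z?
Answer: 517548358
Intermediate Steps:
G = 167 (G = 414 - 247 = 167)
N = -154 (N = 2 - (-11 + 167) = 2 - 1*156 = 2 - 156 = -154)
A(L, D) = -5*(-917 + L)*(246 + D*L) (A(L, D) = -5*(246 + L*D)*(-917 + L) = -5*(246 + D*L)*(-917 + L) = -5*(-917 + L)*(246 + D*L))
A(N, -621) + (1853821 - 1*(-2257137)) = (1127910 - 1230*(-154) - 5*(-621)*(-154)² + 4585*(-621)*(-154)) + (1853821 - 1*(-2257137)) = (1127910 + 189420 - 5*(-621)*23716 + 438481890) + (1853821 + 2257137) = (1127910 + 189420 + 73638180 + 438481890) + 4110958 = 513437400 + 4110958 = 517548358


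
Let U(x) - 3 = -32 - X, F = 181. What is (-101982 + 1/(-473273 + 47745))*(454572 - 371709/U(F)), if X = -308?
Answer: -609735264543540207/13191368 ≈ -4.6222e+10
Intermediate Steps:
U(x) = 279 (U(x) = 3 + (-32 - 1*(-308)) = 3 + (-32 + 308) = 3 + 276 = 279)
(-101982 + 1/(-473273 + 47745))*(454572 - 371709/U(F)) = (-101982 + 1/(-473273 + 47745))*(454572 - 371709/279) = (-101982 + 1/(-425528))*(454572 - 371709*1/279) = (-101982 - 1/425528)*(454572 - 41301/31) = -43396196497/425528*14050431/31 = -609735264543540207/13191368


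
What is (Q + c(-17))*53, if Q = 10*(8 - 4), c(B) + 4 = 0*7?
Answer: 1908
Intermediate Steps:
c(B) = -4 (c(B) = -4 + 0*7 = -4 + 0 = -4)
Q = 40 (Q = 10*4 = 40)
(Q + c(-17))*53 = (40 - 4)*53 = 36*53 = 1908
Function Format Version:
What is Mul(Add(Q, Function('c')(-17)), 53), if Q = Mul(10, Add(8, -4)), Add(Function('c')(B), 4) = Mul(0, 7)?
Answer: 1908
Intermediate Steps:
Function('c')(B) = -4 (Function('c')(B) = Add(-4, Mul(0, 7)) = Add(-4, 0) = -4)
Q = 40 (Q = Mul(10, 4) = 40)
Mul(Add(Q, Function('c')(-17)), 53) = Mul(Add(40, -4), 53) = Mul(36, 53) = 1908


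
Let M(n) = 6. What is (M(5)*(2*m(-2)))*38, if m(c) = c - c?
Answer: 0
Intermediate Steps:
m(c) = 0
(M(5)*(2*m(-2)))*38 = (6*(2*0))*38 = (6*0)*38 = 0*38 = 0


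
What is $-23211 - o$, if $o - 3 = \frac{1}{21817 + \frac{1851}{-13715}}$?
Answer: $- \frac{6946053722771}{299218304} \approx -23214.0$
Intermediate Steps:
$o = \frac{897668627}{299218304}$ ($o = 3 + \frac{1}{21817 + \frac{1851}{-13715}} = 3 + \frac{1}{21817 + 1851 \left(- \frac{1}{13715}\right)} = 3 + \frac{1}{21817 - \frac{1851}{13715}} = 3 + \frac{1}{\frac{299218304}{13715}} = 3 + \frac{13715}{299218304} = \frac{897668627}{299218304} \approx 3.0$)
$-23211 - o = -23211 - \frac{897668627}{299218304} = - \frac{6946053722771}{299218304}$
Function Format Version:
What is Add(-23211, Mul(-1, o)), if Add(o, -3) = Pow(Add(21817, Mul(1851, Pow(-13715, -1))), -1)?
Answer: Rational(-6946053722771, 299218304) ≈ -23214.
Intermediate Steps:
o = Rational(897668627, 299218304) (o = Add(3, Pow(Add(21817, Mul(1851, Pow(-13715, -1))), -1)) = Add(3, Pow(Add(21817, Mul(1851, Rational(-1, 13715))), -1)) = Add(3, Pow(Add(21817, Rational(-1851, 13715)), -1)) = Add(3, Pow(Rational(299218304, 13715), -1)) = Add(3, Rational(13715, 299218304)) = Rational(897668627, 299218304) ≈ 3.0000)
Add(-23211, Mul(-1, o)) = Add(-23211, Mul(-1, Rational(897668627, 299218304))) = Add(-23211, Rational(-897668627, 299218304)) = Rational(-6946053722771, 299218304)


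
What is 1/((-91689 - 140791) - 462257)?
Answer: -1/694737 ≈ -1.4394e-6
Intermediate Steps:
1/((-91689 - 140791) - 462257) = 1/(-232480 - 462257) = 1/(-694737) = -1/694737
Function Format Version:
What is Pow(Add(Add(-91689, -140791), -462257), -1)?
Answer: Rational(-1, 694737) ≈ -1.4394e-6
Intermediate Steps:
Pow(Add(Add(-91689, -140791), -462257), -1) = Pow(Add(-232480, -462257), -1) = Pow(-694737, -1) = Rational(-1, 694737)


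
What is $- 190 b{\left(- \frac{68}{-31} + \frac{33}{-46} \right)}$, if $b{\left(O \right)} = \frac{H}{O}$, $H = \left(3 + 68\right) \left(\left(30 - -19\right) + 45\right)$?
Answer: $- \frac{361650712}{421} \approx -8.5903 \cdot 10^{5}$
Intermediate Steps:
$H = 6674$ ($H = 71 \left(\left(30 + 19\right) + 45\right) = 71 \left(49 + 45\right) = 71 \cdot 94 = 6674$)
$b{\left(O \right)} = \frac{6674}{O}$
$- 190 b{\left(- \frac{68}{-31} + \frac{33}{-46} \right)} = - 190 \frac{6674}{- \frac{68}{-31} + \frac{33}{-46}} = - 190 \frac{6674}{\left(-68\right) \left(- \frac{1}{31}\right) + 33 \left(- \frac{1}{46}\right)} = - 190 \frac{6674}{\frac{68}{31} - \frac{33}{46}} = - 190 \frac{6674}{\frac{2105}{1426}} = - 190 \cdot 6674 \cdot \frac{1426}{2105} = \left(-190\right) \frac{9517124}{2105} = - \frac{361650712}{421}$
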